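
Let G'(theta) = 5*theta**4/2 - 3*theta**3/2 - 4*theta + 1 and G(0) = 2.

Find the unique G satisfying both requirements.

Integrate term by term and add the pieces.
A general antiderivative is theta**5/2 - 3*theta**4/8 - 2*theta**2 + theta + C.
The condition gives C = 2 - (0) = 2.
So G(theta) = theta**5/2 - 3*theta**4/8 - 2*theta**2 + theta + 2.
Check: d/dtheta[theta**5/2 - 3*theta**4/8 - 2*theta**2 + theta + 2] = 5*theta**4/2 - 3*theta**3/2 - 4*theta + 1 = G'(theta).

G(theta) = theta**5/2 - 3*theta**4/8 - 2*theta**2 + theta + 2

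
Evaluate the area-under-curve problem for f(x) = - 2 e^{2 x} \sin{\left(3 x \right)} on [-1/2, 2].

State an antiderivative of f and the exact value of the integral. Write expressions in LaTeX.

A first test for any F(x): its x-derivative must equal f(x) identically.
F(x) = - \frac{4 e^{2 x} \sin{\left(3 x \right)}}{13} + \frac{6 e^{2 x} \cos{\left(3 x \right)}}{13} is an antiderivative of f.
Check: d/dx[- \frac{4 e^{2 x} \sin{\left(3 x \right)}}{13} + \frac{6 e^{2 x} \cos{\left(3 x \right)}}{13}] = - 2 e^{2 x} \sin{\left(3 x \right)} = f(x).
F(2) = - \frac{4 e^{4} \sin{\left(6 \right)}}{13} + \frac{6 e^{4} \cos{\left(6 \right)}}{13}; F(-1/2) = \frac{6 \cos{\left(\frac{3}{2} \right)}}{13 e} + \frac{4 \sin{\left(\frac{3}{2} \right)}}{13 e}.
Integral = F(2) - F(-1/2) = - \frac{4 \sin{\left(\frac{3}{2} \right)}}{13 e} - \frac{6 \cos{\left(\frac{3}{2} \right)}}{13 e} - \frac{4 e^{4} \sin{\left(6 \right)}}{13} + \frac{6 e^{4} \cos{\left(6 \right)}}{13}.

Antiderivative: F(x) = - \frac{4 e^{2 x} \sin{\left(3 x \right)}}{13} + \frac{6 e^{2 x} \cos{\left(3 x \right)}}{13}; value = - \frac{4 \sin{\left(\frac{3}{2} \right)}}{13 e} - \frac{6 \cos{\left(\frac{3}{2} \right)}}{13 e} - \frac{4 e^{4} \sin{\left(6 \right)}}{13} + \frac{6 e^{4} \cos{\left(6 \right)}}{13}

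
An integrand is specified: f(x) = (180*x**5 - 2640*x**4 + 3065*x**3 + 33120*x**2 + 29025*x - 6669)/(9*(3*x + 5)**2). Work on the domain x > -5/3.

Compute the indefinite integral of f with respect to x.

F(x) = (240*x**5 - 5360*x**4 + 26040*x**3 + 46440*x**2 - 20385*x + 1593)/(432*x + 720) + C

Whatever form F(x) takes, F'(x) = f(x) is non-negotiable.
Check: d/dx[(240*x**5 - 5360*x**4 + 26040*x**3 + 46440*x**2 - 20385*x + 1593)/(432*x + 720)] = (180*x**5 - 2640*x**4 + 3065*x**3 + 33120*x**2 + 29025*x - 6669)/(81*x**2 + 270*x + 225), which equals f(x).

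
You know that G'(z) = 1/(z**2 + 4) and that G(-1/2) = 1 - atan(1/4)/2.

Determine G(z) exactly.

G(z) = atan(z/2)/2 + 1

The proposed G(z) is checked by its d/dz: the result must match the given G'(z).
A general antiderivative is atan(z/2)/2 + C.
The condition gives C = 1 - atan(1/4)/2 - (-atan(1/4)/2) = 1.
So G(z) = atan(z/2)/2 + 1.
Check: d/dz[atan(z/2)/2 + 1] = 1/(z**2 + 4) = G'(z).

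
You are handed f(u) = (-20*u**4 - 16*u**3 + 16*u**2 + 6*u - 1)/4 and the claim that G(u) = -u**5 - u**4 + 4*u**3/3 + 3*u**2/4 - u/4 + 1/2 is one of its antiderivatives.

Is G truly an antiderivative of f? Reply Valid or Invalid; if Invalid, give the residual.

Valid. The derivative of G reproduces f.

d/du[G] = -5*u**4 - 4*u**3 + 4*u**2 + 3*u/2 - 1/4
This equals f(u) exactly, so the claim holds.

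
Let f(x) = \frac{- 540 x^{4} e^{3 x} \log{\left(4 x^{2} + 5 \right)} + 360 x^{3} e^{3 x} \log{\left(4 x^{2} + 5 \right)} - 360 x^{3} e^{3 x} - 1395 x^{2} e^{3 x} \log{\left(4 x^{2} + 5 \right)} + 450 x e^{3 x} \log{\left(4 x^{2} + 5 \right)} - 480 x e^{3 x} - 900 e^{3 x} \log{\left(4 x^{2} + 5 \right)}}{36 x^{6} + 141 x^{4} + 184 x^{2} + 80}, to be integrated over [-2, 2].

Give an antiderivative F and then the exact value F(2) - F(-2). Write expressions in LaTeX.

Check any antiderivative F(x) by computing F'(x) and comparing it with f(x).
F(x) = - \frac{15 e^{3 x} \log{\left(4 x^{2} + 5 \right)}}{3 x^{2} + 4} is an antiderivative of f.
Check: d/dx[- \frac{15 e^{3 x} \log{\left(4 x^{2} + 5 \right)}}{3 x^{2} + 4}] = \frac{- 540 x^{4} e^{3 x} \log{\left(4 x^{2} + 5 \right)} + 360 x^{3} e^{3 x} \log{\left(4 x^{2} + 5 \right)} - 360 x^{3} e^{3 x} - 1395 x^{2} e^{3 x} \log{\left(4 x^{2} + 5 \right)} + 450 x e^{3 x} \log{\left(4 x^{2} + 5 \right)} - 480 x e^{3 x} - 900 e^{3 x} \log{\left(4 x^{2} + 5 \right)}}{36 x^{6} + 141 x^{4} + 184 x^{2} + 80} = f(x).
F(2) = - \frac{15 e^{6} \log{\left(21 \right)}}{16}; F(-2) = - \frac{15 \log{\left(21 \right)}}{16 e^{6}}.
Integral = F(2) - F(-2) = - \frac{15 e^{6} \log{\left(21 \right)}}{16} + \frac{15 \log{\left(21 \right)}}{16 e^{6}}.

Antiderivative: F(x) = - \frac{15 e^{3 x} \log{\left(4 x^{2} + 5 \right)}}{3 x^{2} + 4}; value = - \frac{15 e^{6} \log{\left(21 \right)}}{16} + \frac{15 \log{\left(21 \right)}}{16 e^{6}}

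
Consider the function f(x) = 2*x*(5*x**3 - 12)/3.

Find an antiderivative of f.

An antiderivative is F(x) = (2*x**5 - 12*x**2 - 3)/3.

A candidate is checked by its d/dx: the result must match f(x).
Check: d/dx[(2*x**5 - 12*x**2 - 3)/3] = 10*x**4/3 - 8*x, which equals f(x).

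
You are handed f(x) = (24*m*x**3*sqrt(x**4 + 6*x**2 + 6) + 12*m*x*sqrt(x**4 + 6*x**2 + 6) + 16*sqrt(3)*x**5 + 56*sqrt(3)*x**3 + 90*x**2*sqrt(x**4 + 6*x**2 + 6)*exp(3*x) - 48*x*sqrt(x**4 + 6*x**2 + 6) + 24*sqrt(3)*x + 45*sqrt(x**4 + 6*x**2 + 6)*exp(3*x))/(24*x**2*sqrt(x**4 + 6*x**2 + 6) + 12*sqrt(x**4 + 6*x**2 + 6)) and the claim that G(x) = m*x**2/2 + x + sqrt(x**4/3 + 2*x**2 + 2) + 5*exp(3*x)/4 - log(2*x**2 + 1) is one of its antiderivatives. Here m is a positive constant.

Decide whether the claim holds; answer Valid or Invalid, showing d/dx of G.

d/dx[G] = (24*m*x**3*sqrt(x**4 + 6*x**2 + 6) + 12*m*x*sqrt(x**4 + 6*x**2 + 6) + 16*sqrt(3)*x**5 + 56*sqrt(3)*x**3 + 90*x**2*sqrt(x**4 + 6*x**2 + 6)*exp(3*x) + 24*x**2*sqrt(x**4 + 6*x**2 + 6) - 48*x*sqrt(x**4 + 6*x**2 + 6) + 24*sqrt(3)*x + 45*sqrt(x**4 + 6*x**2 + 6)*exp(3*x) + 12*sqrt(x**4 + 6*x**2 + 6))/(24*x**2*sqrt(x**4 + 6*x**2 + 6) + 12*sqrt(x**4 + 6*x**2 + 6))
d/dx[G] - f(x) = 1 != 0.

Invalid: d/dx[G] - f = 1, which is not 0.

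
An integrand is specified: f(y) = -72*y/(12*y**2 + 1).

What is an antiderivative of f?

f matches the chain-rule pattern g'(h)*h' with inner function h(y) = 4*y**2 + 1/3; substituting u = h(y) collapses the integral.
Check: d/dy[-3*log(4*y**2 + 1/3)] = -72*y/(12*y**2 + 1) = f(y).

An antiderivative is F(y) = -3*log(4*y**2 + 1/3).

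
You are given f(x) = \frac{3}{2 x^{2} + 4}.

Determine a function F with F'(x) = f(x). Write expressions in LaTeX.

For F(x) to be correct the identity F'(x) - f(x) = 0 must hold.
Check: d/dx[\frac{3 \sqrt{2} \operatorname{atan}{\left(\frac{\sqrt{2} x}{2} \right)}}{4}] = \frac{3}{2 x^{2} + 4} = f(x).

An antiderivative is F(x) = \frac{3 \sqrt{2} \operatorname{atan}{\left(\frac{\sqrt{2} x}{2} \right)}}{4}.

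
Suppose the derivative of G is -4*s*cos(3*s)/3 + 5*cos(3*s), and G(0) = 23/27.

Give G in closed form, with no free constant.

The integrand splits into summands that can be handled one at a time.
A general antiderivative is -4*s*sin(3*s)/9 + 5*sin(3*s)/3 - 4*cos(3*s)/27 + C.
The condition gives C = 23/27 - (-4/27) = 1.
So G(s) = -4*s*sin(3*s)/9 + 5*sin(3*s)/3 - 4*cos(3*s)/27 + 1.
Check: d/ds[-4*s*sin(3*s)/9 + 5*sin(3*s)/3 - 4*cos(3*s)/27 + 1] = -4*s*cos(3*s)/3 + 5*cos(3*s) = G'(s).

G(s) = -4*s*sin(3*s)/9 + 5*sin(3*s)/3 - 4*cos(3*s)/27 + 1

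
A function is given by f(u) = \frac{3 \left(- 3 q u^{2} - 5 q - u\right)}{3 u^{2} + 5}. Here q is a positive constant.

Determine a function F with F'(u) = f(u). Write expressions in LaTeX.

An antiderivative is F(u) = - \frac{6 q u + \log{\left(u^{2} + \frac{5}{3} \right)}}{2}.

Differentiate the proposed F(u) back; it has to land on f(u) exactly.
Check: d/du[- \frac{6 q u + \log{\left(u^{2} + \frac{5}{3} \right)}}{2}] = \frac{- 9 q u^{2} - 15 q - 3 u}{3 u^{2} + 5}, which equals f(u).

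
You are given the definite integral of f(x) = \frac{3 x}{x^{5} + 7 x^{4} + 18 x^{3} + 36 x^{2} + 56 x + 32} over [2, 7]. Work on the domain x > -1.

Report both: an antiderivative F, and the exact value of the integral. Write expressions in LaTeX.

Antiderivative: F(x) = \frac{- 16 \log{\left(x + 1 \right)} + 30 \log{\left(x + 2 \right)} - 8 \log{\left(x + 4 \right)} - 3 \log{\left(x^{2} + 4 \right)} + 6 \operatorname{atan}{\left(\frac{x}{2} \right)}}{80}; value = - \frac{3 \log{\left(4 \right)}}{8} - \frac{13 \log{\left(8 \right)}}{80} - \frac{\log{\left(11 \right)}}{10} - \frac{3 \log{\left(53 \right)}}{80} - \frac{3 \pi}{160} + \frac{3 \operatorname{atan}{\left(\frac{7}{2} \right)}}{40} + \frac{\log{\left(6 \right)}}{10} + \frac{\log{\left(3 \right)}}{5} + \frac{3 \log{\left(9 \right)}}{8}

Factor the denominator (\left(x + 1\right) \left(x + 2\right) \left(x + 4\right) \left(x^{2} + 4\right)) and decompose: f = - \frac{3 \left(x - 2\right)}{40 \left(x^{2} + 4\right)} - \frac{1}{10 \left(x + 4\right)} + \frac{3}{8 \left(x + 2\right)} - \frac{1}{5 \left(x + 1\right)}; each piece integrates to a log, atan, or power term.
F(x) = \frac{- 16 \log{\left(x + 1 \right)} + 30 \log{\left(x + 2 \right)} - 8 \log{\left(x + 4 \right)} - 3 \log{\left(x^{2} + 4 \right)} + 6 \operatorname{atan}{\left(\frac{x}{2} \right)}}{80} is an antiderivative of f.
Check: d/dx[\frac{- 16 \log{\left(x + 1 \right)} + 30 \log{\left(x + 2 \right)} - 8 \log{\left(x + 4 \right)} - 3 \log{\left(x^{2} + 4 \right)} + 6 \operatorname{atan}{\left(\frac{x}{2} \right)}}{80}] = \frac{3 x}{x^{5} + 7 x^{4} + 18 x^{3} + 36 x^{2} + 56 x + 32} = f(x).
F(7) = - \frac{\log{\left(8 \right)}}{5} - \frac{\log{\left(11 \right)}}{10} - \frac{3 \log{\left(53 \right)}}{80} + \frac{3 \operatorname{atan}{\left(\frac{7}{2} \right)}}{40} + \frac{3 \log{\left(9 \right)}}{8}; F(2) = - \frac{\log{\left(3 \right)}}{5} - \frac{\log{\left(6 \right)}}{10} - \frac{3 \log{\left(8 \right)}}{80} + \frac{3 \pi}{160} + \frac{3 \log{\left(4 \right)}}{8}.
Integral = F(7) - F(2) = - \frac{3 \log{\left(4 \right)}}{8} - \frac{13 \log{\left(8 \right)}}{80} - \frac{\log{\left(11 \right)}}{10} - \frac{3 \log{\left(53 \right)}}{80} - \frac{3 \pi}{160} + \frac{3 \operatorname{atan}{\left(\frac{7}{2} \right)}}{40} + \frac{\log{\left(6 \right)}}{10} + \frac{\log{\left(3 \right)}}{5} + \frac{3 \log{\left(9 \right)}}{8}.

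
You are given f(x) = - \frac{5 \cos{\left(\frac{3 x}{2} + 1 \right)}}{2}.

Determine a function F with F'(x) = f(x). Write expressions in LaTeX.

An antiderivative F(x) passes only if d/dx[F] lands on f(x) exactly.
Check: d/dx[- \frac{5 \sin{\left(\frac{3 x}{2} + 1 \right)}}{3}] = - \frac{5 \cos{\left(\frac{3 x}{2} + 1 \right)}}{2} = f(x).

An antiderivative is F(x) = - \frac{5 \sin{\left(\frac{3 x}{2} + 1 \right)}}{3}.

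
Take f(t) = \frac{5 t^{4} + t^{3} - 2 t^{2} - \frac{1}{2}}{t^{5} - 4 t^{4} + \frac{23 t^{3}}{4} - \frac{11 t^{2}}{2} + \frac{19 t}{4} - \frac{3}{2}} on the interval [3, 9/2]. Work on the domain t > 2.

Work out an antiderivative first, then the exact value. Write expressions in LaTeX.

Factor the denominator (\left(t - 2\right) \left(2 t - 3\right) \left(2 t - 1\right) \left(t^{2} + 1\right)) and decompose: f = - \frac{2 \left(43 t - 20\right)}{65 \left(t^{2} + 1\right)} - \frac{3}{5 \left(2 t - 1\right)} - \frac{379}{13 \left(2 t - 3\right)} + \frac{106}{5 \left(t - 2\right)}; each piece integrates to a log, atan, or power term.
F(t) = \frac{2756 \log{\left(t - 2 \right)} - 1895 \log{\left(t - \frac{3}{2} \right)} - 39 \log{\left(t - \frac{1}{2} \right)} - 86 \log{\left(t^{2} + 1 \right)} + 80 \operatorname{atan}{\left(t \right)}}{130} is an antiderivative of f.
Check: d/dt[\frac{2756 \log{\left(t - 2 \right)} - 1895 \log{\left(t - \frac{3}{2} \right)} - 39 \log{\left(t - \frac{1}{2} \right)} - 86 \log{\left(t^{2} + 1 \right)} + 80 \operatorname{atan}{\left(t \right)}}{130}] = \frac{20 t^{4} + 4 t^{3} - 8 t^{2} - 2}{4 t^{5} - 16 t^{4} + 23 t^{3} - 22 t^{2} + 19 t - 6}, which equals f(t).
F(9/2) = - \frac{379 \log{\left(3 \right)}}{26} - \frac{43 \log{\left(\frac{85}{4} \right)}}{65} - \frac{3 \log{\left(4 \right)}}{10} + \frac{8 \operatorname{atan}{\left(\frac{9}{2} \right)}}{13} + \frac{106 \log{\left(\frac{5}{2} \right)}}{5}; F(3) = - \frac{379 \log{\left(\frac{3}{2} \right)}}{26} - \frac{43 \log{\left(10 \right)}}{65} - \frac{3 \log{\left(\frac{5}{2} \right)}}{10} + \frac{8 \operatorname{atan}{\left(3 \right)}}{13}.
Integral = F(9/2) - F(3) = - \frac{379 \log{\left(3 \right)}}{26} - \frac{43 \log{\left(\frac{85}{4} \right)}}{65} - \frac{8 \operatorname{atan}{\left(3 \right)}}{13} - \frac{3 \log{\left(4 \right)}}{10} + \frac{8 \operatorname{atan}{\left(\frac{9}{2} \right)}}{13} + \frac{43 \log{\left(10 \right)}}{65} + \frac{379 \log{\left(\frac{3}{2} \right)}}{26} + \frac{43 \log{\left(\frac{5}{2} \right)}}{2}.

Antiderivative: F(t) = \frac{2756 \log{\left(t - 2 \right)} - 1895 \log{\left(t - \frac{3}{2} \right)} - 39 \log{\left(t - \frac{1}{2} \right)} - 86 \log{\left(t^{2} + 1 \right)} + 80 \operatorname{atan}{\left(t \right)}}{130}; value = - \frac{379 \log{\left(3 \right)}}{26} - \frac{43 \log{\left(\frac{85}{4} \right)}}{65} - \frac{8 \operatorname{atan}{\left(3 \right)}}{13} - \frac{3 \log{\left(4 \right)}}{10} + \frac{8 \operatorname{atan}{\left(\frac{9}{2} \right)}}{13} + \frac{43 \log{\left(10 \right)}}{65} + \frac{379 \log{\left(\frac{3}{2} \right)}}{26} + \frac{43 \log{\left(\frac{5}{2} \right)}}{2}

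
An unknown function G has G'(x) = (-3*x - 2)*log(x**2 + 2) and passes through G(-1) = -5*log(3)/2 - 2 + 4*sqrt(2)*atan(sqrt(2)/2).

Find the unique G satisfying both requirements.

Whatever form G(x) takes, its d/dx must return the stated G'(x).
A general antiderivative is 3*x**2/2 + 4*x + (-3*x**2/2 - 2*x)*log(x**2 + 2) - 3*log(x**2 + 2) - 4*sqrt(2)*atan(sqrt(2)*x/2) + C.
The condition gives C = -5*log(3)/2 - 2 + 4*sqrt(2)*atan(sqrt(2)/2) - (-5*log(3)/2 - 5/2 + 4*sqrt(2)*atan(sqrt(2)/2)) = 1/2.
So G(x) = -(3*x**2*log(x**2 + 2) - 3*x**2 + 4*x*log(x**2 + 2) - 8*x + 6*log(x**2 + 2) + 8*sqrt(2)*atan(sqrt(2)*x/2) - 1)/2.
Check: d/dx[-(3*x**2*log(x**2 + 2) - 3*x**2 + 4*x*log(x**2 + 2) - 8*x + 6*log(x**2 + 2) + 8*sqrt(2)*atan(sqrt(2)*x/2) - 1)/2] = -3*x*log(x**2 + 2) - 2*log(x**2 + 2), which equals G'(x).

G(x) = -(3*x**2*log(x**2 + 2) - 3*x**2 + 4*x*log(x**2 + 2) - 8*x + 6*log(x**2 + 2) + 8*sqrt(2)*atan(sqrt(2)*x/2) - 1)/2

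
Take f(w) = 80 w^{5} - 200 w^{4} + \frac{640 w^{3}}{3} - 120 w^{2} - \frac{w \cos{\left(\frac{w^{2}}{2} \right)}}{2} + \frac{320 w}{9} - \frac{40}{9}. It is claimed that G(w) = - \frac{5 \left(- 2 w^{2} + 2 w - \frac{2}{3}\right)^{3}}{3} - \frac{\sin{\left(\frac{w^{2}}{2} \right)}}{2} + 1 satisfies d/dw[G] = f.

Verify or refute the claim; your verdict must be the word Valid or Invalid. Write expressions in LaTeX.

d/dw[G] = 80 w^{5} - 200 w^{4} + \frac{640 w^{3}}{3} - 120 w^{2} - \frac{w \cos{\left(\frac{w^{2}}{2} \right)}}{2} + \frac{320 w}{9} - \frac{40}{9}
This equals f(w) exactly, so the claim holds.

Valid: G'(w) = f(w).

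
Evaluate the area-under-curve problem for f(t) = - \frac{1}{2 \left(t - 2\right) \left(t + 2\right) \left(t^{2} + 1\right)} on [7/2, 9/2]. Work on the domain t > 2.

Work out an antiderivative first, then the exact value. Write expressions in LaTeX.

Antiderivative: F(t) = - \frac{\log{\left(t - 2 \right)}}{40} + \frac{\log{\left(t + 2 \right)}}{40} + \frac{\operatorname{atan}{\left(t \right)}}{10}; value = - \frac{\operatorname{atan}{\left(\frac{7}{2} \right)}}{10} - \frac{\log{\left(\frac{11}{2} \right)}}{40} - \frac{\log{\left(\frac{5}{2} \right)}}{40} + \frac{\log{\left(\frac{3}{2} \right)}}{40} + \frac{\log{\left(\frac{13}{2} \right)}}{40} + \frac{\operatorname{atan}{\left(\frac{9}{2} \right)}}{10}

The denominator factors as 2 \left(t - 2\right) \left(t + 2\right) \left(t^{2} + 1\right); partial fractions split f into directly integrable pieces: \frac{1}{10 \left(t^{2} + 1\right)} + \frac{1}{40 \left(t + 2\right)} - \frac{1}{40 \left(t - 2\right)}.
F(t) = - \frac{\log{\left(t - 2 \right)}}{40} + \frac{\log{\left(t + 2 \right)}}{40} + \frac{\operatorname{atan}{\left(t \right)}}{10} is an antiderivative of f.
Check: d/dt[- \frac{\log{\left(t - 2 \right)}}{40} + \frac{\log{\left(t + 2 \right)}}{40} + \frac{\operatorname{atan}{\left(t \right)}}{10}] = - \frac{1}{2 t^{4} - 6 t^{2} - 8}, which equals f(t).
F(9/2) = - \frac{\log{\left(\frac{5}{2} \right)}}{40} + \frac{\log{\left(\frac{13}{2} \right)}}{40} + \frac{\operatorname{atan}{\left(\frac{9}{2} \right)}}{10}; F(7/2) = - \frac{\log{\left(\frac{3}{2} \right)}}{40} + \frac{\log{\left(\frac{11}{2} \right)}}{40} + \frac{\operatorname{atan}{\left(\frac{7}{2} \right)}}{10}.
Integral = F(9/2) - F(7/2) = - \frac{\operatorname{atan}{\left(\frac{7}{2} \right)}}{10} - \frac{\log{\left(\frac{11}{2} \right)}}{40} - \frac{\log{\left(\frac{5}{2} \right)}}{40} + \frac{\log{\left(\frac{3}{2} \right)}}{40} + \frac{\log{\left(\frac{13}{2} \right)}}{40} + \frac{\operatorname{atan}{\left(\frac{9}{2} \right)}}{10}.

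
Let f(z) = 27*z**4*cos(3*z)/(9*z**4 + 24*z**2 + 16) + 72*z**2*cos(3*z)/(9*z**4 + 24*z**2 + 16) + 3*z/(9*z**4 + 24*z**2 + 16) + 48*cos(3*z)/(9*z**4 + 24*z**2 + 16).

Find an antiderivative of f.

An antiderivative is F(z) = sin(3*z) - 1/(6*z**2 + 8).

Integrate term by term and add the pieces.
Check: d/dz[sin(3*z) - 1/(6*z**2 + 8)] = (27*z**4*cos(3*z) + 72*z**2*cos(3*z) + 3*z + 48*cos(3*z))/(9*z**4 + 24*z**2 + 16), which equals f(z).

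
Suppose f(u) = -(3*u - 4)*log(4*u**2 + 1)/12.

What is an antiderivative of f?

A candidate is checked by its d/du: the result must match f(u).
Check: d/du[u**2/8 - 2*u/3 + (-u**2/8 + u/3)*log(4*u**2 + 1) - log(u**2 + 1/4)/32 + atan(2*u)/3] = -u*log(4*u**2 + 1)/4 + log(4*u**2 + 1)/3, which equals f(u).

An antiderivative is F(u) = u**2/8 - 2*u/3 + (-u**2/8 + u/3)*log(4*u**2 + 1) - log(u**2 + 1/4)/32 + atan(2*u)/3.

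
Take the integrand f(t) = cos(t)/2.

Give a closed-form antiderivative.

An antiderivative is F(t) = sin(t)/2.

Differentiate the proposed F(t) back; it has to land on f(t) exactly.
Check: d/dt[sin(t)/2] = cos(t)/2 = f(t).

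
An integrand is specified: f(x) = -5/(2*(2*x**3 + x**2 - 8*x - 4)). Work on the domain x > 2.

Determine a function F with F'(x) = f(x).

An antiderivative is F(x) = -log(x - 2)/8 + log(x + 1/2)/3 - 5*log(x + 2)/24.

Factor the denominator (2*(x - 2)*(x + 2)*(2*x + 1)) and decompose: f = 2/(3*(2*x + 1)) - 5/(24*(x + 2)) - 1/(8*(x - 2)); each piece integrates to a log, atan, or power term.
Check: d/dx[-log(x - 2)/8 + log(x + 1/2)/3 - 5*log(x + 2)/24] = -5/(4*x**3 + 2*x**2 - 16*x - 8), which equals f(x).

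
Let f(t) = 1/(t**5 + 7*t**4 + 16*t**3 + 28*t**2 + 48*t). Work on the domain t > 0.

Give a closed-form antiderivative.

An antiderivative is F(t) = log(t)/48 - log(t + 3)/39 + log(t + 4)/80 - log(t**2 + 4)/260 - 7*atan(t/2)/520.

Factor the denominator (t*(t + 3)*(t + 4)*(t**2 + 4)) and decompose: f = -(2*t + 7)/(260*(t**2 + 4)) + 1/(80*(t + 4)) - 1/(39*(t + 3)) + 1/(48*t); each piece integrates to a log, atan, or power term.
Check: d/dt[log(t)/48 - log(t + 3)/39 + log(t + 4)/80 - log(t**2 + 4)/260 - 7*atan(t/2)/520] = 1/(t**5 + 7*t**4 + 16*t**3 + 28*t**2 + 48*t) = f(t).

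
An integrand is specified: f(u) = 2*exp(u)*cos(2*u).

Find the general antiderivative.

F(u) = 2*(2*sin(2*u) + cos(2*u))*exp(u)/5 + C

Any candidate F(u) must reproduce f(u) exactly when differentiated.
Check: d/du[2*(2*sin(2*u) + cos(2*u))*exp(u)/5] = 2*exp(u)*cos(2*u) = f(u).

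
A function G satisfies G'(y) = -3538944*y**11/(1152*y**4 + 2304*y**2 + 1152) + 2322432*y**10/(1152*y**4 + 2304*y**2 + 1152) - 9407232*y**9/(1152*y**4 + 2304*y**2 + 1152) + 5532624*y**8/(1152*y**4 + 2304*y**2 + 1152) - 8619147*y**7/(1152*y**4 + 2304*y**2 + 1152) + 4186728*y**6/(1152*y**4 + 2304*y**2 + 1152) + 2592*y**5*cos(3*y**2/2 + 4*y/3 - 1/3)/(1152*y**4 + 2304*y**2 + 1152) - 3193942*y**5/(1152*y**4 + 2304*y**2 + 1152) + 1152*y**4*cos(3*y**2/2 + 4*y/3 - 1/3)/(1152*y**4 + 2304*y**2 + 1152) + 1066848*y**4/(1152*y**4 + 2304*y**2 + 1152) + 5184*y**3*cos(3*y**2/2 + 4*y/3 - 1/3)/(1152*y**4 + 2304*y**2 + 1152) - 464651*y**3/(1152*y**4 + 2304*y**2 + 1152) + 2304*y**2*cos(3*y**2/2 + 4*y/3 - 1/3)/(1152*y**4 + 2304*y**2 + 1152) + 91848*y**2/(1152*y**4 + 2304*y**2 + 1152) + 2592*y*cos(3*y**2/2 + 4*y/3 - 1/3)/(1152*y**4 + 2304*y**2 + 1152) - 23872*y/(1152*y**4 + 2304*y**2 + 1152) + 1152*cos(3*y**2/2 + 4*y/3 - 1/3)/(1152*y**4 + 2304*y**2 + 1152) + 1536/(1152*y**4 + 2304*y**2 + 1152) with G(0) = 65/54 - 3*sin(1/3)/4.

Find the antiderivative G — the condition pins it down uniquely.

G(y) = (6912*y**2 - (y**2 + 1)*(-48*y**2 + 9*y - 8)**4 + 10368*(y**2 + 1)*sin(3*y**2/2 + 4*y/3 - 1/3) + 20736)/(13824*(y**2 + 1))

The integrand splits into summands that can be handled one at a time.
A general antiderivative is -3*(-4*y**2 + 3*y/4 - 2/3)**4/2 + 3*sin(3*y**2/2 + 4*y/3 - 1/3)/4 + 2/(2*y**2 + 2) + C.
The condition gives C = 65/54 - 3*sin(1/3)/4 - (19/27 - 3*sin(1/3)/4) = 1/2.
So G(y) = (6912*y**2 - (y**2 + 1)*(-48*y**2 + 9*y - 8)**4 + 10368*(y**2 + 1)*sin(3*y**2/2 + 4*y/3 - 1/3) + 20736)/(13824*(y**2 + 1)).
Check: d/dy[(6912*y**2 - (y**2 + 1)*(-48*y**2 + 9*y - 8)**4 + 10368*(y**2 + 1)*sin(3*y**2/2 + 4*y/3 - 1/3) + 20736)/(13824*(y**2 + 1))] = (-3538944*y**11 + 2322432*y**10 - 9407232*y**9 + 5532624*y**8 - 8619147*y**7 + 4186728*y**6 + 2592*y**5*cos(3*y**2/2 + 4*y/3 - 1/3) - 3193942*y**5 + 1152*y**4*cos(3*y**2/2 + 4*y/3 - 1/3) + 1066848*y**4 + 5184*y**3*cos(3*y**2/2 + 4*y/3 - 1/3) - 464651*y**3 + 2304*y**2*cos(3*y**2/2 + 4*y/3 - 1/3) + 91848*y**2 + 2592*y*cos(3*y**2/2 + 4*y/3 - 1/3) - 23872*y + 1152*cos(3*y**2/2 + 4*y/3 - 1/3) + 1536)/(1152*y**4 + 2304*y**2 + 1152), which equals G'(y).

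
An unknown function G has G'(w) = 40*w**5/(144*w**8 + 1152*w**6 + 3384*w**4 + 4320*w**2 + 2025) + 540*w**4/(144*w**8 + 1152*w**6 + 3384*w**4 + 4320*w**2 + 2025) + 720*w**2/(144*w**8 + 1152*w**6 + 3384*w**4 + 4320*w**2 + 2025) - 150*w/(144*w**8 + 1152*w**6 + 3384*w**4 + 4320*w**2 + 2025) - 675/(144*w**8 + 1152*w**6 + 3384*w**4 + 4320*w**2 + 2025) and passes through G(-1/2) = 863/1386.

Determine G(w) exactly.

G(w) = -5*w**2/(36*w**4 + 144*w**2 + 135) - 15*w/(12*w**4 + 48*w**2 + 45) + 1/2

Integrate term by term and add the pieces.
A general antiderivative is 5*w*(-w/3 - 3)/(3*(2*w**2 + 3)*(2*w**2 + 5)) + C.
The condition gives C = 863/1386 - (85/693) = 1/2.
So G(w) = -5*w**2/(36*w**4 + 144*w**2 + 135) - 15*w/(12*w**4 + 48*w**2 + 45) + 1/2.
Check: d/dw[-5*w**2/(36*w**4 + 144*w**2 + 135) - 15*w/(12*w**4 + 48*w**2 + 45) + 1/2] = (40*w**5 + 540*w**4 + 720*w**2 - 150*w - 675)/(144*w**8 + 1152*w**6 + 3384*w**4 + 4320*w**2 + 2025), which equals G'(w).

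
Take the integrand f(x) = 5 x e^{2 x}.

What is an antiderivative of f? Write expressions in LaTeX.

Recognize the product-rule pattern: f = u'v + uv' with u = \frac{5 x}{2} - \frac{5}{4}, v = e^{2 x}, so integration by parts undoes it.
Check: d/dx[\frac{5 x e^{2 x}}{2} - \frac{5 e^{2 x}}{4}] = 5 x e^{2 x} = f(x).

An antiderivative is F(x) = \frac{5 x e^{2 x}}{2} - \frac{5 e^{2 x}}{4}.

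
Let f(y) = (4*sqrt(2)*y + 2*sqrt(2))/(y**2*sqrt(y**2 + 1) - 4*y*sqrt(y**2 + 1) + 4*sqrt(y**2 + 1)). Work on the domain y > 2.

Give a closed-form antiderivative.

An antiderivative is F(y) = -2*sqrt(2)*sqrt(y**2 + 1)/(y - 2).

Recognize the product-rule pattern: f = u'v + uv' with u = -4/(2*y - 4), v = sqrt(2*y**2 + 2), so integration by parts undoes it.
Check: d/dy[-2*sqrt(2)*sqrt(y**2 + 1)/(y - 2)] = (4*sqrt(2)*y + 2*sqrt(2))/(y**2*sqrt(y**2 + 1) - 4*y*sqrt(y**2 + 1) + 4*sqrt(y**2 + 1)) = f(y).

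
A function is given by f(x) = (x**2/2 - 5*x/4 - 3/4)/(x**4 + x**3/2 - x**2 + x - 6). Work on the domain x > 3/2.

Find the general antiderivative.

The denominator factors as 2*(x + 2)*(2*x - 3)*(x**2 + 2); partial fractions split f into directly integrable pieces: (19*x + 20)/(68*(x**2 + 2)) - 24/(119*(2*x - 3)) - 5/(28*(x + 2)).
Check: d/dx[-12*log(x - 3/2)/119 - 5*log(x + 2)/28 + 19*log(x**2 + 2)/136 + 5*sqrt(2)*atan(sqrt(2)*x/2)/34] = (2*x**2 - 5*x - 3)/(4*x**4 + 2*x**3 - 4*x**2 + 4*x - 24), which equals f(x).

F(x) = -12*log(x - 3/2)/119 - 5*log(x + 2)/28 + 19*log(x**2 + 2)/136 + 5*sqrt(2)*atan(sqrt(2)*x/2)/34 + C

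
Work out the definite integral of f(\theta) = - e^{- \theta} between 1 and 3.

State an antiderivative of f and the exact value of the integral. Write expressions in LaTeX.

Antiderivative: F(\theta) = e^{- \theta}; value = - \frac{1}{e} + e^{-3}

Recover f(\theta) by differentiating a candidate F(\theta); any mismatch rules it out.
F(\theta) = e^{- \theta} is an antiderivative of f.
Check: d/d\theta[e^{- \theta}] = - e^{- \theta} = f(\theta).
F(3) = e^{-3}; F(1) = e^{-1}.
Integral = F(3) - F(1) = - \frac{1}{e} + e^{-3}.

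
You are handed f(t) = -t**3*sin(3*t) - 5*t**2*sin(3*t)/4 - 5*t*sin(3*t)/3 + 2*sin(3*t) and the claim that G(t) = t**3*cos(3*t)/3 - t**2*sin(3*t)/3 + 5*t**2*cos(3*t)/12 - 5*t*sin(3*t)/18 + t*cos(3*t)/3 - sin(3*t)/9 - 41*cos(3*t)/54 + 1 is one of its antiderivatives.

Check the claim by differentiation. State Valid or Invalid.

d/dt[G] = -t**3*sin(3*t) - 5*t**2*sin(3*t)/4 - 5*t*sin(3*t)/3 + 2*sin(3*t)
This equals f(t) exactly, so the claim holds.

Valid. The derivative of G reproduces f.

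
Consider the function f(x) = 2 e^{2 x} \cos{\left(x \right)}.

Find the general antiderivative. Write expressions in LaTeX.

Since d/dx undoes antidifferentiation here, F'(x) = f(x) is required of F(x).
Check: d/dx[\frac{2 e^{2 x} \sin{\left(x \right)}}{5} + \frac{4 e^{2 x} \cos{\left(x \right)}}{5}] = 2 e^{2 x} \cos{\left(x \right)} = f(x).

F(x) = \frac{2 e^{2 x} \sin{\left(x \right)}}{5} + \frac{4 e^{2 x} \cos{\left(x \right)}}{5} + C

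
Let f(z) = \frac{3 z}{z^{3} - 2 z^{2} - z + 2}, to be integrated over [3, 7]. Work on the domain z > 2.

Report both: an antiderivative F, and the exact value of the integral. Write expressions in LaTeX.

Factor the denominator (\left(z - 2\right) \left(z - 1\right) \left(z + 1\right)) and decompose: f = - \frac{1}{2 \left(z + 1\right)} - \frac{3}{2 \left(z - 1\right)} + \frac{2}{z - 2}; each piece integrates to a log, atan, or power term.
F(z) = \frac{4 \log{\left(z - 2 \right)} - 3 \log{\left(z - 1 \right)} - \log{\left(z + 1 \right)}}{2} is an antiderivative of f.
Check: d/dz[\frac{4 \log{\left(z - 2 \right)} - 3 \log{\left(z - 1 \right)} - \log{\left(z + 1 \right)}}{2}] = \frac{3 z}{z^{3} - 2 z^{2} - z + 2} = f(z).
F(7) = - \frac{3 \log{\left(6 \right)}}{2} - \frac{\log{\left(8 \right)}}{2} + 2 \log{\left(5 \right)}; F(3) = - \frac{3 \log{\left(2 \right)}}{2} - \frac{\log{\left(4 \right)}}{2}.
Integral = F(7) - F(3) = - \frac{3 \log{\left(6 \right)}}{2} - \frac{\log{\left(8 \right)}}{2} + \frac{\log{\left(4 \right)}}{2} + \frac{3 \log{\left(2 \right)}}{2} + 2 \log{\left(5 \right)}.

Antiderivative: F(z) = \frac{4 \log{\left(z - 2 \right)} - 3 \log{\left(z - 1 \right)} - \log{\left(z + 1 \right)}}{2}; value = - \frac{3 \log{\left(6 \right)}}{2} - \frac{\log{\left(8 \right)}}{2} + \frac{\log{\left(4 \right)}}{2} + \frac{3 \log{\left(2 \right)}}{2} + 2 \log{\left(5 \right)}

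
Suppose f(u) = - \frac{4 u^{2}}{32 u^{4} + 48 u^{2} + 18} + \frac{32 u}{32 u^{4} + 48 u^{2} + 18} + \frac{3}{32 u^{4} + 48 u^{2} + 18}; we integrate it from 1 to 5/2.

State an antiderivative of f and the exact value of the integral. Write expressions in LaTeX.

f has the shape v'r + vr' for v = \frac{1}{4 u^{2} + 3} and r = \frac{u}{2} - 2 — it is the derivative of the product v*r.
F(u) = \frac{u - 4}{2 \left(4 u^{2} + 3\right)} is an antiderivative of f.
Check: d/du[\frac{u - 4}{2 \left(4 u^{2} + 3\right)}] = \frac{- 4 u^{2} + 32 u + 3}{32 u^{4} + 48 u^{2} + 18}, which equals f(u).
F(5/2) = - \frac{3}{112}; F(1) = - \frac{3}{14}.
Integral = F(5/2) - F(1) = \frac{3}{16}.

Antiderivative: F(u) = \frac{u - 4}{2 \left(4 u^{2} + 3\right)}; value = \frac{3}{16}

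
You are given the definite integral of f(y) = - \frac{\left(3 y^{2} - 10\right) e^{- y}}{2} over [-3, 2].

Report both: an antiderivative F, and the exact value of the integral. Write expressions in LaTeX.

Antiderivative: F(y) = \frac{\left(3 y^{2} + 6 y - 4\right) e^{- y}}{2}; value = - \frac{5 e^{3}}{2} + \frac{10}{e^{2}}

f has the shape u'v + uv' for u = \frac{3 y^{2}}{2} + 3 y - 2 and v = e^{- y} — it is the derivative of the product u*v.
F(y) = \frac{\left(3 y^{2} + 6 y - 4\right) e^{- y}}{2} is an antiderivative of f.
Check: d/dy[\frac{\left(3 y^{2} + 6 y - 4\right) e^{- y}}{2}] = \frac{\left(10 - 3 y^{2}\right) e^{- y}}{2}, which equals f(y).
F(2) = \frac{10}{e^{2}}; F(-3) = \frac{5 e^{3}}{2}.
Integral = F(2) - F(-3) = - \frac{5 e^{3}}{2} + \frac{10}{e^{2}}.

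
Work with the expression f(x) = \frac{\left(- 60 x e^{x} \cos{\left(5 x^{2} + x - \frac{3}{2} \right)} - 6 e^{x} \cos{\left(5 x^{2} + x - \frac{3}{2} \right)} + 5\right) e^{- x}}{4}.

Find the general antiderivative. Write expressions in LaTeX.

F(x) = - \frac{\left(6 e^{x} \sin{\left(5 x^{2} + x - \frac{3}{2} \right)} + 5\right) e^{- x}}{4} + C

Since d/dx undoes antidifferentiation here, F'(x) = f(x) is required of F(x).
Check: d/dx[- \frac{\left(6 e^{x} \sin{\left(5 x^{2} + x - \frac{3}{2} \right)} + 5\right) e^{- x}}{4}] = \frac{\left(- 60 x e^{x} \cos{\left(5 x^{2} + x - \frac{3}{2} \right)} - 6 e^{x} \cos{\left(5 x^{2} + x - \frac{3}{2} \right)} + 5\right) e^{- x}}{4} = f(x).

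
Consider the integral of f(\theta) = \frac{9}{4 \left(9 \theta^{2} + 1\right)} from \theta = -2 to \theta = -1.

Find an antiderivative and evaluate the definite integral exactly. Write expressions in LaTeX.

Antiderivative: F(\theta) = \frac{3 \operatorname{atan}{\left(3 \theta \right)}}{4}; value = - \frac{3 \operatorname{atan}{\left(3 \right)}}{4} + \frac{3 \operatorname{atan}{\left(6 \right)}}{4}

A first test for any F(\theta): its \theta-derivative must equal f(\theta) identically.
F(\theta) = \frac{3 \operatorname{atan}{\left(3 \theta \right)}}{4} is an antiderivative of f.
Check: d/d\theta[\frac{3 \operatorname{atan}{\left(3 \theta \right)}}{4}] = \frac{9}{36 \theta^{2} + 4}, which equals f(\theta).
F(-1) = - \frac{3 \operatorname{atan}{\left(3 \right)}}{4}; F(-2) = - \frac{3 \operatorname{atan}{\left(6 \right)}}{4}.
Integral = F(-1) - F(-2) = - \frac{3 \operatorname{atan}{\left(3 \right)}}{4} + \frac{3 \operatorname{atan}{\left(6 \right)}}{4}.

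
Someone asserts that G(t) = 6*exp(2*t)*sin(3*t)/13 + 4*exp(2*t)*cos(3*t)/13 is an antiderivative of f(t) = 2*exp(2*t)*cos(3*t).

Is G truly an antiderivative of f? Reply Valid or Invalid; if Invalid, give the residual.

Valid. The derivative of G reproduces f.

d/dt[G] = 2*exp(2*t)*cos(3*t)
This equals f(t) exactly, so the claim holds.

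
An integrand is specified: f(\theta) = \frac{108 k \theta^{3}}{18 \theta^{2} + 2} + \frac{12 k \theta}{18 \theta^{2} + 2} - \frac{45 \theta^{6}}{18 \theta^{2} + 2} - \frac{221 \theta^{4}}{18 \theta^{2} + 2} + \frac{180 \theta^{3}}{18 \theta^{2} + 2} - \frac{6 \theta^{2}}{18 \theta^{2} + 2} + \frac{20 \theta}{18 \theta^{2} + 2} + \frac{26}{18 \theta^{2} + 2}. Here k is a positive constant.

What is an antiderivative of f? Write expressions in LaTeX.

An antiderivative is F(\theta) = \frac{6 k \theta^{2} - \theta^{5} - 8 \theta^{3} + 10 \theta^{2} + 2 \theta + 8 \operatorname{atan}{\left(3 \theta \right)}}{2}.

Integrate term by term and add the pieces.
Check: d/d\theta[\frac{6 k \theta^{2} - \theta^{5} - 8 \theta^{3} + 10 \theta^{2} + 2 \theta + 8 \operatorname{atan}{\left(3 \theta \right)}}{2}] = \frac{108 k \theta^{3} + 12 k \theta - 45 \theta^{6} - 221 \theta^{4} + 180 \theta^{3} - 6 \theta^{2} + 20 \theta + 26}{18 \theta^{2} + 2}, which equals f(\theta).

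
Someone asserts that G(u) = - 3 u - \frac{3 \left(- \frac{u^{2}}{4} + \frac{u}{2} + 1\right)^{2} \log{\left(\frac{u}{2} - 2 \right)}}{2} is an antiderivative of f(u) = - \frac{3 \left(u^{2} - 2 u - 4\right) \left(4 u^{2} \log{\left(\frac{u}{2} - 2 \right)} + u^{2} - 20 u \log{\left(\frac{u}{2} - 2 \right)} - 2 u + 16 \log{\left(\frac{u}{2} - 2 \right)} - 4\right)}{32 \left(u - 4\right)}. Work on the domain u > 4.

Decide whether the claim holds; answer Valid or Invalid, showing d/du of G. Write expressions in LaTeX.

d/du[G] = \frac{- 12 u^{4} \log{\left(\frac{u}{2} - 2 \right)} - 3 u^{4} + 84 u^{3} \log{\left(\frac{u}{2} - 2 \right)} + 12 u^{3} - 120 u^{2} \log{\left(\frac{u}{2} - 2 \right)} + 12 u^{2} - 144 u \log{\left(\frac{u}{2} - 2 \right)} - 144 u + 192 \log{\left(\frac{u}{2} - 2 \right)} + 336}{32 u - 128}
d/du[G] - f(u) = -3 != 0.

Invalid: d/du[G] - f = -3, which is not 0.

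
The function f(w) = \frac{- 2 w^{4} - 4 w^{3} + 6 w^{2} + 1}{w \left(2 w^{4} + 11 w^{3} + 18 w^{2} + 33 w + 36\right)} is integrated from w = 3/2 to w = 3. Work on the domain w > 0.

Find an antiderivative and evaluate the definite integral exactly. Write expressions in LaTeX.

Antiderivative: F(w) = \frac{\log{\left(w \right)}}{36} - \frac{143 \log{\left(w + \frac{3}{2} \right)}}{315} - \frac{159 \log{\left(w + 4 \right)}}{380} - \frac{31 \log{\left(w^{2} + 3 \right)}}{399} + \frac{457 \sqrt{3} \operatorname{atan}{\left(\frac{\sqrt{3} w}{3} \right)}}{1197}; value = - \frac{159 \log{\left(7 \right)}}{380} - \frac{143 \log{\left(\frac{9}{2} \right)}}{315} - \frac{457 \sqrt{3} \operatorname{atan}{\left(\frac{\sqrt{3}}{2} \right)}}{1197} - \frac{31 \log{\left(12 \right)}}{399} - \frac{\log{\left(\frac{3}{2} \right)}}{36} + \frac{31 \log{\left(\frac{21}{4} \right)}}{399} + \frac{607 \log{\left(3 \right)}}{1260} + \frac{457 \sqrt{3} \pi}{3591} + \frac{159 \log{\left(\frac{11}{2} \right)}}{380}

Factor the denominator (w \left(w + 4\right) \left(2 w + 3\right) \left(w^{2} + 3\right)) and decompose: f = - \frac{62 w - 457}{399 \left(w^{2} + 3\right)} - \frac{286}{315 \left(2 w + 3\right)} - \frac{159}{380 \left(w + 4\right)} + \frac{1}{36 w}; each piece integrates to a log, atan, or power term.
F(w) = \frac{\log{\left(w \right)}}{36} - \frac{143 \log{\left(w + \frac{3}{2} \right)}}{315} - \frac{159 \log{\left(w + 4 \right)}}{380} - \frac{31 \log{\left(w^{2} + 3 \right)}}{399} + \frac{457 \sqrt{3} \operatorname{atan}{\left(\frac{\sqrt{3} w}{3} \right)}}{1197} is an antiderivative of f.
Check: d/dw[\frac{\log{\left(w \right)}}{36} - \frac{143 \log{\left(w + \frac{3}{2} \right)}}{315} - \frac{159 \log{\left(w + 4 \right)}}{380} - \frac{31 \log{\left(w^{2} + 3 \right)}}{399} + \frac{457 \sqrt{3} \operatorname{atan}{\left(\frac{\sqrt{3} w}{3} \right)}}{1197}] = \frac{- 2 w^{4} - 4 w^{3} + 6 w^{2} + 1}{2 w^{5} + 11 w^{4} + 18 w^{3} + 33 w^{2} + 36 w}, which equals f(w).
F(3) = - \frac{159 \log{\left(7 \right)}}{380} - \frac{143 \log{\left(\frac{9}{2} \right)}}{315} - \frac{31 \log{\left(12 \right)}}{399} + \frac{\log{\left(3 \right)}}{36} + \frac{457 \sqrt{3} \pi}{3591}; F(3/2) = - \frac{159 \log{\left(\frac{11}{2} \right)}}{380} - \frac{143 \log{\left(3 \right)}}{315} - \frac{31 \log{\left(\frac{21}{4} \right)}}{399} + \frac{\log{\left(\frac{3}{2} \right)}}{36} + \frac{457 \sqrt{3} \operatorname{atan}{\left(\frac{\sqrt{3}}{2} \right)}}{1197}.
Integral = F(3) - F(3/2) = - \frac{159 \log{\left(7 \right)}}{380} - \frac{143 \log{\left(\frac{9}{2} \right)}}{315} - \frac{457 \sqrt{3} \operatorname{atan}{\left(\frac{\sqrt{3}}{2} \right)}}{1197} - \frac{31 \log{\left(12 \right)}}{399} - \frac{\log{\left(\frac{3}{2} \right)}}{36} + \frac{31 \log{\left(\frac{21}{4} \right)}}{399} + \frac{607 \log{\left(3 \right)}}{1260} + \frac{457 \sqrt{3} \pi}{3591} + \frac{159 \log{\left(\frac{11}{2} \right)}}{380}.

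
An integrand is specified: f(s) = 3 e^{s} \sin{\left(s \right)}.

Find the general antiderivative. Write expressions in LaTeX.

F(s) = - \frac{3 \left(- \sin{\left(s \right)} + \cos{\left(s \right)}\right) e^{s}}{2} + C

Whatever form F(s) takes, F'(s) = f(s) is non-negotiable.
Check: d/ds[- \frac{3 \left(- \sin{\left(s \right)} + \cos{\left(s \right)}\right) e^{s}}{2}] = 3 e^{s} \sin{\left(s \right)} = f(s).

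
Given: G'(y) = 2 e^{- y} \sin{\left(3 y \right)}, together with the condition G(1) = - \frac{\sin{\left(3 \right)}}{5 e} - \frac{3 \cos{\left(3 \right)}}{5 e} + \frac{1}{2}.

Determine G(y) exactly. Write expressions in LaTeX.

Any candidate G(y) must reproduce the stated G'(y) exactly.
A general antiderivative is - \frac{e^{- y} \sin{\left(3 y \right)}}{5} - \frac{3 e^{- y} \cos{\left(3 y \right)}}{5} + C.
The condition gives C = - \frac{\sin{\left(3 \right)}}{5 e} - \frac{3 \cos{\left(3 \right)}}{5 e} + \frac{1}{2} - (- \frac{\sin{\left(3 \right)}}{5 e} - \frac{3 \cos{\left(3 \right)}}{5 e}) = \frac{1}{2}.
So G(y) = \frac{1}{2} - \frac{e^{- y} \sin{\left(3 y \right)}}{5} - \frac{3 e^{- y} \cos{\left(3 y \right)}}{5}.
Check: d/dy[\frac{1}{2} - \frac{e^{- y} \sin{\left(3 y \right)}}{5} - \frac{3 e^{- y} \cos{\left(3 y \right)}}{5}] = 2 e^{- y} \sin{\left(3 y \right)} = G'(y).

G(y) = \frac{1}{2} - \frac{e^{- y} \sin{\left(3 y \right)}}{5} - \frac{3 e^{- y} \cos{\left(3 y \right)}}{5}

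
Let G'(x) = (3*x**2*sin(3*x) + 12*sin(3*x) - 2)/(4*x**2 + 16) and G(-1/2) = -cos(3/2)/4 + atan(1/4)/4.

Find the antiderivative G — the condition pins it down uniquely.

Differentiate the proposed G(x) back; it has to land on the given G'(x).
A general antiderivative is -cos(3*x)/4 - atan(x/2)/4 + C.
The condition gives C = -cos(3/2)/4 + atan(1/4)/4 - (-cos(3/2)/4 + atan(1/4)/4) = 0.
So G(x) = -cos(3*x)/4 - atan(x/2)/4.
Check: d/dx[-cos(3*x)/4 - atan(x/2)/4] = (3*x**2*sin(3*x) + 12*sin(3*x) - 2)/(4*x**2 + 16) = G'(x).

G(x) = -cos(3*x)/4 - atan(x/2)/4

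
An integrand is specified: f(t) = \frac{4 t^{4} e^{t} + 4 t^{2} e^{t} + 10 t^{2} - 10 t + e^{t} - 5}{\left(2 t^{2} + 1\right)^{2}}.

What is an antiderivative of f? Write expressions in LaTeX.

An antiderivative is F(t) = \frac{- 10 t + 2 \left(2 t^{2} + 1\right) e^{t} + 5}{2 \left(2 t^{2} + 1\right)}.

Differentiate the proposed F(t) back; it has to land on f(t) exactly.
Check: d/dt[\frac{- 10 t + 2 \left(2 t^{2} + 1\right) e^{t} + 5}{2 \left(2 t^{2} + 1\right)}] = \frac{4 t^{4} e^{t} + 4 t^{2} e^{t} + 10 t^{2} - 10 t + e^{t} - 5}{4 t^{4} + 4 t^{2} + 1}, which equals f(t).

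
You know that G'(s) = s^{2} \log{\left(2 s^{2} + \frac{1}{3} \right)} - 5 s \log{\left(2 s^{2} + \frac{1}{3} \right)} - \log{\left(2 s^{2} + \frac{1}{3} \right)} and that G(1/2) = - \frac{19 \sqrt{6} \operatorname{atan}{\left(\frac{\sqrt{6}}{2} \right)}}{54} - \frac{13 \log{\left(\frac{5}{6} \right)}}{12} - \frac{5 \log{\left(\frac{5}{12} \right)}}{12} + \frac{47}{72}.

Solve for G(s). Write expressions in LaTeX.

G(s) = \frac{36 s^{3} \log{\left(2 s^{2} + \frac{1}{3} \right)} - 24 s^{3} - 270 s^{2} \log{\left(2 s^{2} + \frac{1}{3} \right)} + 270 s^{2} - 108 s \log{\left(2 s^{2} + \frac{1}{3} \right)} + 228 s - 45 \log{\left(s^{2} + \frac{1}{6} \right)} - 38 \sqrt{6} \operatorname{atan}{\left(\sqrt{6} s \right)} - 108}{108}

The integrand splits into summands that can be handled one at a time.
A general antiderivative is - \frac{2 s^{3}}{9} + \frac{5 s^{2}}{2} + \frac{19 s}{9} + \left(\frac{s^{3}}{3} - \frac{5 s^{2}}{2} - s\right) \log{\left(2 s^{2} + \frac{1}{3} \right)} - \frac{5 \log{\left(s^{2} + \frac{1}{6} \right)}}{12} - \frac{19 \sqrt{6} \operatorname{atan}{\left(\sqrt{6} s \right)}}{54} + C.
The condition gives C = - \frac{19 \sqrt{6} \operatorname{atan}{\left(\frac{\sqrt{6}}{2} \right)}}{54} - \frac{13 \log{\left(\frac{5}{6} \right)}}{12} - \frac{5 \log{\left(\frac{5}{12} \right)}}{12} + \frac{47}{72} - (- \frac{19 \sqrt{6} \operatorname{atan}{\left(\frac{\sqrt{6}}{2} \right)}}{54} - \frac{13 \log{\left(\frac{5}{6} \right)}}{12} - \frac{5 \log{\left(\frac{5}{12} \right)}}{12} + \frac{119}{72}) = -1.
So G(s) = \frac{36 s^{3} \log{\left(2 s^{2} + \frac{1}{3} \right)} - 24 s^{3} - 270 s^{2} \log{\left(2 s^{2} + \frac{1}{3} \right)} + 270 s^{2} - 108 s \log{\left(2 s^{2} + \frac{1}{3} \right)} + 228 s - 45 \log{\left(s^{2} + \frac{1}{6} \right)} - 38 \sqrt{6} \operatorname{atan}{\left(\sqrt{6} s \right)} - 108}{108}.
Check: d/ds[\frac{36 s^{3} \log{\left(2 s^{2} + \frac{1}{3} \right)} - 24 s^{3} - 270 s^{2} \log{\left(2 s^{2} + \frac{1}{3} \right)} + 270 s^{2} - 108 s \log{\left(2 s^{2} + \frac{1}{3} \right)} + 228 s - 45 \log{\left(s^{2} + \frac{1}{6} \right)} - 38 \sqrt{6} \operatorname{atan}{\left(\sqrt{6} s \right)} - 108}{108}] = s^{2} \log{\left(2 s^{2} + \frac{1}{3} \right)} - 5 s \log{\left(2 s^{2} + \frac{1}{3} \right)} - \log{\left(2 s^{2} + \frac{1}{3} \right)} = G'(s).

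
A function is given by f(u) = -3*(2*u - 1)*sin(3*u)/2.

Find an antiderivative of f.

An antiderivative is F(u) = (6*u*cos(3*u) - 2*sin(3*u) - 3*cos(3*u))/6.

Since d/du undoes antidifferentiation here, F'(u) = f(u) is required of F(u).
Check: d/du[(6*u*cos(3*u) - 2*sin(3*u) - 3*cos(3*u))/6] = -3*u*sin(3*u) + 3*sin(3*u)/2, which equals f(u).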